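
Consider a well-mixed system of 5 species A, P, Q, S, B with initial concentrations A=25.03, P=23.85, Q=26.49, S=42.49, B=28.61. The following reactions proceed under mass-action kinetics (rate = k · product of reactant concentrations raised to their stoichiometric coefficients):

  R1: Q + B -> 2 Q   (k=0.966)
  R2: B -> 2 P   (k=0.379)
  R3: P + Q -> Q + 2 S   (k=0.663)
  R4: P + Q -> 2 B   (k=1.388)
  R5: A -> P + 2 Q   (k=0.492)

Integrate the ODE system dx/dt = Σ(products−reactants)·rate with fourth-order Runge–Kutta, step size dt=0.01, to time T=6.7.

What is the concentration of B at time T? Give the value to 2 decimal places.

RK4 with dt=0.01: 670 steps to T=6.7. Trajectory (selected grid times):
t=0.00: A=25.03 P=23.85 Q=26.49 S=42.49 B=28.61
t=0.74: A=17.39 P=0.05 Q=91.75 S=63.65 B=0.13
t=1.49: A=12.03 P=0.03 Q=106.19 S=67.17 B=0.08
t=2.23: A=8.36 P=0.02 Q=116.06 S=69.57 B=0.05
t=2.98: A=5.78 P=0.01 Q=122.98 S=71.26 B=0.03
t=3.72: A=4.01 P=0.01 Q=127.72 S=72.41 B=0.02
t=4.47: A=2.78 P=0.01 Q=131.04 S=73.22 B=0.01
t=5.21: A=1.93 P=0.00 Q=133.32 S=73.77 B=0.01
t=5.96: A=1.33 P=0.00 Q=134.92 S=74.16 B=0.01
t=6.70: A=0.93 P=0.00 Q=136.01 S=74.42 B=0.00
Read off B at T=6.7: 0.00

B at T = 0.00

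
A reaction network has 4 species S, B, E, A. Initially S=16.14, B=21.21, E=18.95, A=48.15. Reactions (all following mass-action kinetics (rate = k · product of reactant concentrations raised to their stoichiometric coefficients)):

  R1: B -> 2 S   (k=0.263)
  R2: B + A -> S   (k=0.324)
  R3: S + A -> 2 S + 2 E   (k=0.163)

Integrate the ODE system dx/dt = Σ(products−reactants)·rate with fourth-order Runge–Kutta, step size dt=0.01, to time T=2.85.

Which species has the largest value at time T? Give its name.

RK4 with dt=0.01: 285 steps to T=2.85. Trajectory (selected grid times):
t=0.00: S=16.14 B=21.21 E=18.95 A=48.15
t=0.32: S=63.89 B=4.20 E=79.19 A=1.63
t=0.63: S=66.12 B=3.70 E=82.03 A=0.04
t=0.95: S=66.76 B=3.40 E=82.10 A=0.00
t=1.27: S=67.31 B=3.13 E=82.10 A=0.00
t=1.58: S=67.80 B=2.88 E=82.10 A=0.00
t=1.90: S=68.26 B=2.65 E=82.10 A=0.00
t=2.22: S=68.69 B=2.44 E=82.10 A=0.00
t=2.53: S=69.07 B=2.24 E=82.10 A=0.00
t=2.85: S=69.44 B=2.06 E=82.10 A=0.00
At T=2.85: S=69.44 B=2.06 E=82.10 A=0.00; the largest is E.

Dominant species at T: E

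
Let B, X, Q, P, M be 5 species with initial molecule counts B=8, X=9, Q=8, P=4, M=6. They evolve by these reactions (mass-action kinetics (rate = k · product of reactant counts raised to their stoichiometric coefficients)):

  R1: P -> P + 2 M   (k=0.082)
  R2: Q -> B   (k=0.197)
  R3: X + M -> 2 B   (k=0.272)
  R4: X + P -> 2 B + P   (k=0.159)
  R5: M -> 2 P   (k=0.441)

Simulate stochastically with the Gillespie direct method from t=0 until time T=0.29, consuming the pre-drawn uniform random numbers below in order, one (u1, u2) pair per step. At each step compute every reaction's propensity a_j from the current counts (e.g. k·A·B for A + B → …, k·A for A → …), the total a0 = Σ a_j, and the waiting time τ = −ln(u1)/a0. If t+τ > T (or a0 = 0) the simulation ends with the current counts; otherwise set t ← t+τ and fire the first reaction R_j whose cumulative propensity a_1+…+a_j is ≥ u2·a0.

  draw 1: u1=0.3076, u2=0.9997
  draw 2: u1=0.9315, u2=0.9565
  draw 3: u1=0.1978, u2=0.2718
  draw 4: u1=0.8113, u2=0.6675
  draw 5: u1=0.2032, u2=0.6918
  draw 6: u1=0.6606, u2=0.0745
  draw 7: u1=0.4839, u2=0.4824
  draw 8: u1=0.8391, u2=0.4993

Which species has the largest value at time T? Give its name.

Dominant species at T: B

t=0.000: B=8 X=9 Q=8 P=4 M=6
Draw 1: a1=0.328, a2=1.576, a3=14.688, a4=5.724, a5=2.646, a0=24.962; τ=−ln(0.3076)/24.962=0.047 → t=0.047; u2·a0=0.9997·24.962=24.955; a1+…+a4=22.316 < 24.955 ≤ a1+…+a5=24.962 → R5 fires; B=8 X=9 Q=8 P=6 M=5
Draw 2: a1=0.492, a2=1.576, a3=12.240, a4=8.586, a5=2.205, a0=25.099; τ=−ln(0.9315)/25.099=0.003 → t=0.050; u2·a0=0.9565·25.099=24.007; a1+…+a4=22.894 < 24.007 ≤ a1+…+a5=25.099 → R5 fires; B=8 X=9 Q=8 P=8 M=4
Draw 3: a1=0.656, a2=1.576, a3=9.792, a4=11.448, a5=1.764, a0=25.236; τ=−ln(0.1978)/25.236=0.064 → t=0.114; u2·a0=0.2718·25.236=6.859; a1+a2=2.232 < 6.859 ≤ a1+…+a3=12.024 → R3 fires; B=10 X=8 Q=8 P=8 M=3
Draw 4: a1=0.656, a2=1.576, a3=6.528, a4=10.176, a5=1.323, a0=20.259; τ=−ln(0.8113)/20.259=0.010 → t=0.125; u2·a0=0.6675·20.259=13.523; a1+…+a3=8.760 < 13.523 ≤ a1+…+a4=18.936 → R4 fires; B=12 X=7 Q=8 P=8 M=3
Draw 5: a1=0.656, a2=1.576, a3=5.712, a4=8.904, a5=1.323, a0=18.171; τ=−ln(0.2032)/18.171=0.088 → t=0.212; u2·a0=0.6918·18.171=12.571; a1+…+a3=7.944 < 12.571 ≤ a1+…+a4=16.848 → R4 fires; B=14 X=6 Q=8 P=8 M=3
Draw 6: a1=0.656, a2=1.576, a3=4.896, a4=7.632, a5=1.323, a0=16.083; τ=−ln(0.6606)/16.083=0.026 → t=0.238; u2·a0=0.0745·16.083=1.198; a1=0.656 < 1.198 ≤ a1+a2=2.232 → R2 fires; B=15 X=6 Q=7 P=8 M=3
Draw 7: a1=0.656, a2=1.379, a3=4.896, a4=7.632, a5=1.323, a0=15.886; τ=−ln(0.4839)/15.886=0.046 → t=0.284; u2·a0=0.4824·15.886=7.663; a1+…+a3=6.931 < 7.663 ≤ a1+…+a4=14.563 → R4 fires; B=17 X=5 Q=7 P=8 M=3
Draw 8: a1=0.656, a2=1.379, a3=4.080, a4=6.360, a5=1.323, a0=13.798; τ=−ln(0.8391)/13.798=0.013 → t=0.296 > T=0.29: stop.
At T=0.29: B=17 X=5 Q=7 P=8 M=3; the largest is B.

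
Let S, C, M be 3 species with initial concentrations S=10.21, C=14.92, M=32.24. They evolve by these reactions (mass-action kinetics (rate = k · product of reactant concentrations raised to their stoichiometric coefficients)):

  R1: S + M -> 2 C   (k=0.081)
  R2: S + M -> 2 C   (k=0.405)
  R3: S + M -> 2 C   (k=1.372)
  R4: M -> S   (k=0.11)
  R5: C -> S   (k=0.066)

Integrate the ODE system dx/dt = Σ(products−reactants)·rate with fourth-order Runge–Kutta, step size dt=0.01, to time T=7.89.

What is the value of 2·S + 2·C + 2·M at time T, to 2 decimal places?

Check how each reaction changes W = 2·S + 2·C + 2·M (weight of products minus weight of reactants):
R1: S + M -> 2 C: (2·2) − (2·1 + 2·1) = 4 − 4 = 0
R2: S + M -> 2 C: (2·2) − (2·1 + 2·1) = 4 − 4 = 0
R3: S + M -> 2 C: (2·2) − (2·1 + 2·1) = 4 − 4 = 0
R4: M -> S: (2·1) − (2·1) = 2 − 2 = 0
R5: C -> S: (2·1) − (2·1) = 2 − 2 = 0
Every reaction leaves W unchanged, so W is conserved and no simulation is needed: W(T) = W(0) = 2·10.21 + 2·14.92 + 2·32.24 = 114.74

Value at T = 114.74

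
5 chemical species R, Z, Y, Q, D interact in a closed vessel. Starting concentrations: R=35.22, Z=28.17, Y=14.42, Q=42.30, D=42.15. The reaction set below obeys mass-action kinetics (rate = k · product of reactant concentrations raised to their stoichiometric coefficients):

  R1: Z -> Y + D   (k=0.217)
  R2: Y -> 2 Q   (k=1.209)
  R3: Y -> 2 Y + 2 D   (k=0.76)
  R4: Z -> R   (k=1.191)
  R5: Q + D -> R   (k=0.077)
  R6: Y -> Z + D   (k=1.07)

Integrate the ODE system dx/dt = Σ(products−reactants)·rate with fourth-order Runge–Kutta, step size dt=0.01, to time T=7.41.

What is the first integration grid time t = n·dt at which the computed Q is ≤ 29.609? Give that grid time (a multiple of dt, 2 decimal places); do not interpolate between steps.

Threshold first reached at t = 0.20

RK4 with dt=0.01: 741 steps to T=7.41. Trajectory (selected grid times):
t=0.00: R=35.22 Z=28.17 Y=14.42 Q=42.30 D=42.15
t=0.19: R=59.63 Z=23.87 Y=11.73 Q=29.75 D=31.10
t=0.20: R=60.61 Z=23.66 Y=11.61 Q=29.33 D=30.75
t=0.82: R=99.79 Z=13.47 Y=6.04 Q=16.29 D=21.05
t=1.65: R=124.00 Z=6.15 Y=2.59 Q=9.49 D=16.52
t=2.47: R=135.35 Z=2.79 Y=1.15 Q=5.81 D=13.85
t=3.29: R=141.01 Z=1.26 Y=0.51 Q=3.59 D=12.08
t=4.12: R=143.95 Z=0.56 Y=0.23 Q=2.20 D=10.90
t=4.94: R=145.48 Z=0.25 Y=0.10 Q=1.35 D=10.14
t=5.76: R=146.32 Z=0.11 Y=0.05 Q=0.82 D=9.65
t=6.59: R=146.79 Z=0.05 Y=0.02 Q=0.49 D=9.34
t=7.41: R=147.05 Z=0.02 Y=0.01 Q=0.30 D=9.15
Q(0.19)=29.755 > 29.609 but Q(0.20)=29.333 ≤ 29.609, so the first grid time is t=0.20.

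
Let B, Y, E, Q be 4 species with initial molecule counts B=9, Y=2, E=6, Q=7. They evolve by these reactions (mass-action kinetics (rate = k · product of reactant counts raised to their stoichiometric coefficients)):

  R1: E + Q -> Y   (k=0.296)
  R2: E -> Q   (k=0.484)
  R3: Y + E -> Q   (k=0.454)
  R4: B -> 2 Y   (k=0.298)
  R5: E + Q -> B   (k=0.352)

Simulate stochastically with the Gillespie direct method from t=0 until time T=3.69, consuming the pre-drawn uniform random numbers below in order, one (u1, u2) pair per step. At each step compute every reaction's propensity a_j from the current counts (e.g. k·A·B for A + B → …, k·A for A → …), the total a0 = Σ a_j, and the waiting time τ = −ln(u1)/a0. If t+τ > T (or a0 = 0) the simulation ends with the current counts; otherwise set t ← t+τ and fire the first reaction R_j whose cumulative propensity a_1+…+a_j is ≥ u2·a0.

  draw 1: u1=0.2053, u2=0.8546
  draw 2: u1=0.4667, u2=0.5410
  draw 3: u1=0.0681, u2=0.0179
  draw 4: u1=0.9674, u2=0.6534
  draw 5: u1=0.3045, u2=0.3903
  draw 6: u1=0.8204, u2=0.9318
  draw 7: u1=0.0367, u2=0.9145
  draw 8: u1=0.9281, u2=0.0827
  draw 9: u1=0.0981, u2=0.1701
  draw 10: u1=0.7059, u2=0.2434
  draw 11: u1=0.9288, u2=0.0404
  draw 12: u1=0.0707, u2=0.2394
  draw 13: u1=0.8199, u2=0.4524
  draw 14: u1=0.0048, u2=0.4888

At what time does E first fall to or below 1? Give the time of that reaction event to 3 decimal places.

Threshold first reached at t = 0.409

t=0.000: B=9 Y=2 E=6 Q=7
Draw 1: a1=12.432, a2=2.904, a3=5.448, a4=2.682, a5=14.784, a0=38.250; τ=−ln(0.2053)/38.250=0.041 → t=0.041; u2·a0=0.8546·38.250=32.688; a1+…+a4=23.466 < 32.688 ≤ a1+…+a5=38.250 → R5 fires; B=10 Y=2 E=5 Q=6
Draw 2: a1=8.880, a2=2.420, a3=4.540, a4=2.980, a5=10.560, a0=29.380; τ=−ln(0.4667)/29.380=0.026 → t=0.067; u2·a0=0.5410·29.380=15.895; a1+…+a3=15.840 < 15.895 ≤ a1+…+a4=18.820 → R4 fires; B=9 Y=4 E=5 Q=6
Draw 3: a1=8.880, a2=2.420, a3=9.080, a4=2.682, a5=10.560, a0=33.622; τ=−ln(0.0681)/33.622=0.080 → t=0.147; u2·a0=0.0179·33.622=0.602 ≤ a1=8.880 → R1 fires; B=9 Y=5 E=4 Q=5
Draw 4: a1=5.920, a2=1.936, a3=9.080, a4=2.682, a5=7.040, a0=26.658; τ=−ln(0.9674)/26.658=0.001 → t=0.148; u2·a0=0.6534·26.658=17.418; a1+…+a3=16.936 < 17.418 ≤ a1+…+a4=19.618 → R4 fires; B=8 Y=7 E=4 Q=5
Draw 5: a1=5.920, a2=1.936, a3=12.712, a4=2.384, a5=7.040, a0=29.992; τ=−ln(0.3045)/29.992=0.040 → t=0.188; u2·a0=0.3903·29.992=11.706; a1+a2=7.856 < 11.706 ≤ a1+…+a3=20.568 → R3 fires; B=8 Y=6 E=3 Q=6
Draw 6: a1=5.328, a2=1.452, a3=8.172, a4=2.384, a5=6.336, a0=23.672; τ=−ln(0.8204)/23.672=0.008 → t=0.196; u2·a0=0.9318·23.672=22.058; a1+…+a4=17.336 < 22.058 ≤ a1+…+a5=23.672 → R5 fires; B=9 Y=6 E=2 Q=5
Draw 7: a1=2.960, a2=0.968, a3=5.448, a4=2.682, a5=3.520, a0=15.578; τ=−ln(0.0367)/15.578=0.212 → t=0.409; u2·a0=0.9145·15.578=14.246; a1+…+a4=12.058 < 14.246 ≤ a1+…+a5=15.578 → R5 fires; B=10 Y=6 E=1 Q=4
Draw 8: a1=1.184, a2=0.484, a3=2.724, a4=2.980, a5=1.408, a0=8.780; τ=−ln(0.9281)/8.780=0.008 → t=0.417; u2·a0=0.0827·8.780=0.726 ≤ a1=1.184 → R1 fires; B=10 Y=7 E=0 Q=3
Draw 9: a1=0.000, a2=0.000, a3=0.000, a4=2.980, a5=0.000, a0=2.980; τ=−ln(0.0981)/2.980=0.779 → t=1.196; u2·a0=0.1701·2.980=0.507; a1+…+a3=0.000 < 0.507 ≤ a1+…+a4=2.980 → R4 fires; B=9 Y=9 E=0 Q=3
Draw 10: a1=0.000, a2=0.000, a3=0.000, a4=2.682, a5=0.000, a0=2.682; τ=−ln(0.7059)/2.682=0.130 → t=1.326; u2·a0=0.2434·2.682=0.653; a1+…+a3=0.000 < 0.653 ≤ a1+…+a4=2.682 → R4 fires; B=8 Y=11 E=0 Q=3
Draw 11: a1=0.000, a2=0.000, a3=0.000, a4=2.384, a5=0.000, a0=2.384; τ=−ln(0.9288)/2.384=0.031 → t=1.357; u2·a0=0.0404·2.384=0.096; a1+…+a3=0.000 < 0.096 ≤ a1+…+a4=2.384 → R4 fires; B=7 Y=13 E=0 Q=3
Draw 12: a1=0.000, a2=0.000, a3=0.000, a4=2.086, a5=0.000, a0=2.086; τ=−ln(0.0707)/2.086=1.270 → t=2.627; u2·a0=0.2394·2.086=0.499; a1+…+a3=0.000 < 0.499 ≤ a1+…+a4=2.086 → R4 fires; B=6 Y=15 E=0 Q=3
Draw 13: a1=0.000, a2=0.000, a3=0.000, a4=1.788, a5=0.000, a0=1.788; τ=−ln(0.8199)/1.788=0.111 → t=2.738; u2·a0=0.4524·1.788=0.809; a1+…+a3=0.000 < 0.809 ≤ a1+…+a4=1.788 → R4 fires; B=5 Y=17 E=0 Q=3
Draw 14: a1=0.000, a2=0.000, a3=0.000, a4=1.490, a5=0.000, a0=1.490; τ=−ln(0.0048)/1.490=3.583 → t=6.322 > T=3.69: stop.
E first becomes ≤ 1 when it reaches 1 at the event at t=0.409.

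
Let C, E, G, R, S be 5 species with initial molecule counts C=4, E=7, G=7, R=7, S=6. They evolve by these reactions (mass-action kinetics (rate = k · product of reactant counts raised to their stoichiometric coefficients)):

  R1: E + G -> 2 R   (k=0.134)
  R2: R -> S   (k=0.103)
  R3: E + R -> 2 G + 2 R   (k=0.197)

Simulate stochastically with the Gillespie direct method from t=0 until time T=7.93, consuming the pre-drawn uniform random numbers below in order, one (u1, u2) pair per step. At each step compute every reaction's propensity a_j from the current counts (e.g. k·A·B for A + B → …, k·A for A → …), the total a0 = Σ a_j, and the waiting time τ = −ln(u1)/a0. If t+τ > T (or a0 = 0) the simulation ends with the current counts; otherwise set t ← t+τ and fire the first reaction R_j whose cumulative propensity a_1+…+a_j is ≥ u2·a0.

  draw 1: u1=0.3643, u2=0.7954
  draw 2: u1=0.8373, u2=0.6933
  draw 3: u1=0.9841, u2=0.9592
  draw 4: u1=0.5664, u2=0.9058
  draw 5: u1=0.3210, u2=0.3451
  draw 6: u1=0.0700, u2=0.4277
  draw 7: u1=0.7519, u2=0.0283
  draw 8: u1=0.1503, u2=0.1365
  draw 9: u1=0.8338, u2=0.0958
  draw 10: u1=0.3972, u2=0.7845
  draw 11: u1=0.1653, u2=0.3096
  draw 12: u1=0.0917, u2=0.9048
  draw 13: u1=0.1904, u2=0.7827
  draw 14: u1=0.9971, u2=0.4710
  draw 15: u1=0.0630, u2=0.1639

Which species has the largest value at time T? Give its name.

t=0.000: C=4 E=7 G=7 R=7 S=6
Draw 1: a1=6.566, a2=0.721, a3=9.653, a0=16.940; τ=−ln(0.3643)/16.940=0.060 → t=0.060; u2·a0=0.7954·16.940=13.474; a1+a2=7.287 < 13.474 ≤ a1+…+a3=16.940 → R3 fires; C=4 E=6 G=9 R=8 S=6
Draw 2: a1=7.236, a2=0.824, a3=9.456, a0=17.516; τ=−ln(0.8373)/17.516=0.010 → t=0.070; u2·a0=0.6933·17.516=12.144; a1+a2=8.060 < 12.144 ≤ a1+…+a3=17.516 → R3 fires; C=4 E=5 G=11 R=9 S=6
Draw 3: a1=7.370, a2=0.927, a3=8.865, a0=17.162; τ=−ln(0.9841)/17.162=0.001 → t=0.071; u2·a0=0.9592·17.162=16.462; a1+a2=8.297 < 16.462 ≤ a1+…+a3=17.162 → R3 fires; C=4 E=4 G=13 R=10 S=6
Draw 4: a1=6.968, a2=1.030, a3=7.880, a0=15.878; τ=−ln(0.5664)/15.878=0.036 → t=0.106; u2·a0=0.9058·15.878=14.382; a1+a2=7.998 < 14.382 ≤ a1+…+a3=15.878 → R3 fires; C=4 E=3 G=15 R=11 S=6
Draw 5: a1=6.030, a2=1.133, a3=6.501, a0=13.664; τ=−ln(0.3210)/13.664=0.083 → t=0.190; u2·a0=0.3451·13.664=4.715 ≤ a1=6.030 → R1 fires; C=4 E=2 G=14 R=13 S=6
Draw 6: a1=3.752, a2=1.339, a3=5.122, a0=10.213; τ=−ln(0.0700)/10.213=0.260 → t=0.450; u2·a0=0.4277·10.213=4.368; a1=3.752 < 4.368 ≤ a1+a2=5.091 → R2 fires; C=4 E=2 G=14 R=12 S=7
Draw 7: a1=3.752, a2=1.236, a3=4.728, a0=9.716; τ=−ln(0.7519)/9.716=0.029 → t=0.479; u2·a0=0.0283·9.716=0.275 ≤ a1=3.752 → R1 fires; C=4 E=1 G=13 R=14 S=7
Draw 8: a1=1.742, a2=1.442, a3=2.758, a0=5.942; τ=−ln(0.1503)/5.942=0.319 → t=0.798; u2·a0=0.1365·5.942=0.811 ≤ a1=1.742 → R1 fires; C=4 E=0 G=12 R=16 S=7
Draw 9: a1=0.000, a2=1.648, a3=0.000, a0=1.648; τ=−ln(0.8338)/1.648=0.110 → t=0.909; u2·a0=0.0958·1.648=0.158; a1=0.000 < 0.158 ≤ a1+a2=1.648 → R2 fires; C=4 E=0 G=12 R=15 S=8
Draw 10: a1=0.000, a2=1.545, a3=0.000, a0=1.545; τ=−ln(0.3972)/1.545=0.598 → t=1.506; u2·a0=0.7845·1.545=1.212; a1=0.000 < 1.212 ≤ a1+a2=1.545 → R2 fires; C=4 E=0 G=12 R=14 S=9
Draw 11: a1=0.000, a2=1.442, a3=0.000, a0=1.442; τ=−ln(0.1653)/1.442=1.248 → t=2.754; u2·a0=0.3096·1.442=0.446; a1=0.000 < 0.446 ≤ a1+a2=1.442 → R2 fires; C=4 E=0 G=12 R=13 S=10
Draw 12: a1=0.000, a2=1.339, a3=0.000, a0=1.339; τ=−ln(0.0917)/1.339=1.784 → t=4.539; u2·a0=0.9048·1.339=1.212; a1=0.000 < 1.212 ≤ a1+a2=1.339 → R2 fires; C=4 E=0 G=12 R=12 S=11
Draw 13: a1=0.000, a2=1.236, a3=0.000, a0=1.236; τ=−ln(0.1904)/1.236=1.342 → t=5.881; u2·a0=0.7827·1.236=0.967; a1=0.000 < 0.967 ≤ a1+a2=1.236 → R2 fires; C=4 E=0 G=12 R=11 S=12
Draw 14: a1=0.000, a2=1.133, a3=0.000, a0=1.133; τ=−ln(0.9971)/1.133=0.003 → t=5.883; u2·a0=0.4710·1.133=0.534; a1=0.000 < 0.534 ≤ a1+a2=1.133 → R2 fires; C=4 E=0 G=12 R=10 S=13
Draw 15: a1=0.000, a2=1.030, a3=0.000, a0=1.030; τ=−ln(0.0630)/1.030=2.684 → t=8.567 > T=7.93: stop.
At T=7.93: C=4 E=0 G=12 R=10 S=13; the largest is S.

Dominant species at T: S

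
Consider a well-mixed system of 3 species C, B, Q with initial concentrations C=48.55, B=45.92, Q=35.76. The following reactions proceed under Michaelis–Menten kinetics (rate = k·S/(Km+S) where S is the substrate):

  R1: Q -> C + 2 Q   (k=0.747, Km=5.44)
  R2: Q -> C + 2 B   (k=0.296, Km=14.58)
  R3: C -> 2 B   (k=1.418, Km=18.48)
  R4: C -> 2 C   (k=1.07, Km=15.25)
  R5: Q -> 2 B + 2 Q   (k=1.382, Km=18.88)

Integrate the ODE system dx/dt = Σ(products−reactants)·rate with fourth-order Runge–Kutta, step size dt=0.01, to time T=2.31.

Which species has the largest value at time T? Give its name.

RK4 with dt=0.01: 231 steps to T=2.31. Trajectory (selected grid times):
t=0.00: C=48.55 B=45.92 Q=35.76
t=0.26: C=48.72 B=47.03 Q=36.11
t=0.51: C=48.88 B=48.11 Q=36.45
t=0.77: C=49.05 B=49.23 Q=36.80
t=1.03: C=49.22 B=50.35 Q=37.15
t=1.28: C=49.38 B=51.43 Q=37.49
t=1.54: C=49.55 B=52.56 Q=37.84
t=1.80: C=49.72 B=53.69 Q=38.20
t=2.05: C=49.88 B=54.77 Q=38.54
t=2.31: C=50.05 B=55.91 Q=38.89
At T=2.31: C=50.05 B=55.91 Q=38.89; the largest is B.

Dominant species at T: B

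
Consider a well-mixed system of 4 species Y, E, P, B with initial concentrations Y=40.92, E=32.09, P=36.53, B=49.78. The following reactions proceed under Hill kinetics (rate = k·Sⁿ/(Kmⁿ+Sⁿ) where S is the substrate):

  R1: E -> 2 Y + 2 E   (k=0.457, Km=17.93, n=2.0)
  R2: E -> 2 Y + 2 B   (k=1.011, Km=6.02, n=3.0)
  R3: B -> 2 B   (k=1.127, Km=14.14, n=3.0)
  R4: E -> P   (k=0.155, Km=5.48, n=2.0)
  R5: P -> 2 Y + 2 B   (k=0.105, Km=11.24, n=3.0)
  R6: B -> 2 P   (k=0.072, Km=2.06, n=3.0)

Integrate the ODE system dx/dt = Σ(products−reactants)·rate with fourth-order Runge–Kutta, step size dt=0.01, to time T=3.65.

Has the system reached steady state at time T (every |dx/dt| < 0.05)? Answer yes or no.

Steady state at T: no

RK4 with dt=0.01: 365 steps to T=3.65. Trajectory (selected grid times):
t=0.00: Y=40.92 E=32.09 P=36.53 B=49.78
t=0.41: Y=42.11 E=31.76 P=36.61 B=51.11
t=0.81: Y=43.27 E=31.44 P=36.69 B=52.41
t=1.22: Y=44.46 E=31.10 P=36.76 B=53.74
t=1.62: Y=45.62 E=30.78 P=36.84 B=55.04
t=2.03: Y=46.81 E=30.45 P=36.92 B=56.37
t=2.43: Y=47.96 E=30.12 P=37.00 B=57.67
t=2.84: Y=49.14 E=29.78 P=37.08 B=59.00
t=3.24: Y=50.29 E=29.46 P=37.15 B=60.30
t=3.65: Y=51.47 E=29.12 P=37.23 B=61.63
Rates at T: R1=0.3314, R2=1.0021, R3=1.1136, R4=0.1497, R5=0.1022, R6=0.0720
dx/dt at T (Σ net stoichiometry × rate): Y=+2.8714, E=-0.8205, P=+0.1915, B=+3.2502
Largest |dx/dt| is |+3.2502| (B) ≥ 0.05 → not steady.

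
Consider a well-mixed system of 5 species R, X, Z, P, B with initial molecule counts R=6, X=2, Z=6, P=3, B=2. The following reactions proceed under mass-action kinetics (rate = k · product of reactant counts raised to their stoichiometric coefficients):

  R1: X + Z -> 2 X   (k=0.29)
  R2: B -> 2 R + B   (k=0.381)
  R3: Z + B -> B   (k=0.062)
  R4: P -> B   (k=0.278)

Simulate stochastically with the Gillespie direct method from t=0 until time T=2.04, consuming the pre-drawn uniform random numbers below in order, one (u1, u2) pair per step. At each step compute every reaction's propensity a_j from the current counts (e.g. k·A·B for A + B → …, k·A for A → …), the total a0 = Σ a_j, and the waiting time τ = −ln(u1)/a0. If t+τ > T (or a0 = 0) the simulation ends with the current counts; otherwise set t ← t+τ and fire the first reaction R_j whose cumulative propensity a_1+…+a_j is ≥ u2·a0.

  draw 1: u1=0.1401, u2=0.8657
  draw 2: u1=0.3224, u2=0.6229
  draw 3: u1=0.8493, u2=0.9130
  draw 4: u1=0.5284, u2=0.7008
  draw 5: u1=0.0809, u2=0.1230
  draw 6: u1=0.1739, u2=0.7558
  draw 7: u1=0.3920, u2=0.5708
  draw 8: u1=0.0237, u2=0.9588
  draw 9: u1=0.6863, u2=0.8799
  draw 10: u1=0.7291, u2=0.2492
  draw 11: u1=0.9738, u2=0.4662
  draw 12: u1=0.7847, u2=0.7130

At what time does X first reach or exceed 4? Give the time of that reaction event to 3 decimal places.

t=0.000: R=6 X=2 Z=6 P=3 B=2
Draw 1: a1=3.480, a2=0.762, a3=0.744, a4=0.834, a0=5.820; τ=−ln(0.1401)/5.820=0.338 → t=0.338; u2·a0=0.8657·5.820=5.038; a1+…+a3=4.986 < 5.038 ≤ a1+…+a4=5.820 → R4 fires; R=6 X=2 Z=6 P=2 B=3
Draw 2: a1=3.480, a2=1.143, a3=1.116, a4=0.556, a0=6.295; τ=−ln(0.3224)/6.295=0.180 → t=0.518; u2·a0=0.6229·6.295=3.921; a1=3.480 < 3.921 ≤ a1+a2=4.623 → R2 fires; R=8 X=2 Z=6 P=2 B=3
Draw 3: a1=3.480, a2=1.143, a3=1.116, a4=0.556, a0=6.295; τ=−ln(0.8493)/6.295=0.026 → t=0.543; u2·a0=0.9130·6.295=5.747; a1+…+a3=5.739 < 5.747 ≤ a1+…+a4=6.295 → R4 fires; R=8 X=2 Z=6 P=1 B=4
Draw 4: a1=3.480, a2=1.524, a3=1.488, a4=0.278, a0=6.770; τ=−ln(0.5284)/6.770=0.094 → t=0.638; u2·a0=0.7008·6.770=4.744; a1=3.480 < 4.744 ≤ a1+a2=5.004 → R2 fires; R=10 X=2 Z=6 P=1 B=4
Draw 5: a1=3.480, a2=1.524, a3=1.488, a4=0.278, a0=6.770; τ=−ln(0.0809)/6.770=0.371 → t=1.009; u2·a0=0.1230·6.770=0.833 ≤ a1=3.480 → R1 fires; R=10 X=3 Z=5 P=1 B=4
Draw 6: a1=4.350, a2=1.524, a3=1.240, a4=0.278, a0=7.392; τ=−ln(0.1739)/7.392=0.237 → t=1.246; u2·a0=0.7558·7.392=5.587; a1=4.350 < 5.587 ≤ a1+a2=5.874 → R2 fires; R=12 X=3 Z=5 P=1 B=4
Draw 7: a1=4.350, a2=1.524, a3=1.240, a4=0.278, a0=7.392; τ=−ln(0.3920)/7.392=0.127 → t=1.372; u2·a0=0.5708·7.392=4.219 ≤ a1=4.350 → R1 fires; R=12 X=4 Z=4 P=1 B=4
Draw 8: a1=4.640, a2=1.524, a3=0.992, a4=0.278, a0=7.434; τ=−ln(0.0237)/7.434=0.503 → t=1.876; u2·a0=0.9588·7.434=7.128; a1+a2=6.164 < 7.128 ≤ a1+…+a3=7.156 → R3 fires; R=12 X=4 Z=3 P=1 B=4
Draw 9: a1=3.480, a2=1.524, a3=0.744, a4=0.278, a0=6.026; τ=−ln(0.6863)/6.026=0.062 → t=1.938; u2·a0=0.8799·6.026=5.302; a1+a2=5.004 < 5.302 ≤ a1+…+a3=5.748 → R3 fires; R=12 X=4 Z=2 P=1 B=4
Draw 10: a1=2.320, a2=1.524, a3=0.496, a4=0.278, a0=4.618; τ=−ln(0.7291)/4.618=0.068 → t=2.007; u2·a0=0.2492·4.618=1.151 ≤ a1=2.320 → R1 fires; R=12 X=5 Z=1 P=1 B=4
Draw 11: a1=1.450, a2=1.524, a3=0.248, a4=0.278, a0=3.500; τ=−ln(0.9738)/3.500=0.008 → t=2.014; u2·a0=0.4662·3.500=1.632; a1=1.450 < 1.632 ≤ a1+a2=2.974 → R2 fires; R=14 X=5 Z=1 P=1 B=4
Draw 12: a1=1.450, a2=1.524, a3=0.248, a4=0.278, a0=3.500; τ=−ln(0.7847)/3.500=0.069 → t=2.084 > T=2.04: stop.
X first becomes ≥ 4 when it reaches 4 at the event at t=1.372.

Threshold first reached at t = 1.372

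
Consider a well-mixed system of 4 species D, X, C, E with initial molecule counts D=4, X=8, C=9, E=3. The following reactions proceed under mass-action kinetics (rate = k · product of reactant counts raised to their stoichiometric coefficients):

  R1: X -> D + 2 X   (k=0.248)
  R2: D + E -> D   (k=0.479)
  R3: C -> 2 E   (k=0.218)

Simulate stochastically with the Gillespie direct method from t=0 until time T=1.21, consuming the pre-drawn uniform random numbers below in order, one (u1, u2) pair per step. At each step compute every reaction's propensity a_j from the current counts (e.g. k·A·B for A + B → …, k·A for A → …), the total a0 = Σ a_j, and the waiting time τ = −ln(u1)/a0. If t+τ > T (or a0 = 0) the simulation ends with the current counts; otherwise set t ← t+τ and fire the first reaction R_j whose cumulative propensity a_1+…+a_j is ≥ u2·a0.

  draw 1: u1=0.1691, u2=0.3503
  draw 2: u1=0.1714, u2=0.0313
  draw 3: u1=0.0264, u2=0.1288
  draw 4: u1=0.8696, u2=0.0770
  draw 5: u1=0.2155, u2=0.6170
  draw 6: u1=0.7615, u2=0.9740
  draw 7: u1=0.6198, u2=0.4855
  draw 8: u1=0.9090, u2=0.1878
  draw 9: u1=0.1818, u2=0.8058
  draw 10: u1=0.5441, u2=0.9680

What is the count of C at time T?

t=0.000: D=4 X=8 C=9 E=3
Draw 1: a1=1.984, a2=5.748, a3=1.962, a0=9.694; τ=−ln(0.1691)/9.694=0.183 → t=0.183; u2·a0=0.3503·9.694=3.396; a1=1.984 < 3.396 ≤ a1+a2=7.732 → R2 fires; D=4 X=8 C=9 E=2
Draw 2: a1=1.984, a2=3.832, a3=1.962, a0=7.778; τ=−ln(0.1714)/7.778=0.227 → t=0.410; u2·a0=0.0313·7.778=0.243 ≤ a1=1.984 → R1 fires; D=5 X=9 C=9 E=2
Draw 3: a1=2.232, a2=4.790, a3=1.962, a0=8.984; τ=−ln(0.0264)/8.984=0.405 → t=0.815; u2·a0=0.1288·8.984=1.157 ≤ a1=2.232 → R1 fires; D=6 X=10 C=9 E=2
Draw 4: a1=2.480, a2=5.748, a3=1.962, a0=10.190; τ=−ln(0.8696)/10.190=0.014 → t=0.828; u2·a0=0.0770·10.190=0.785 ≤ a1=2.480 → R1 fires; D=7 X=11 C=9 E=2
Draw 5: a1=2.728, a2=6.706, a3=1.962, a0=11.396; τ=−ln(0.2155)/11.396=0.135 → t=0.963; u2·a0=0.6170·11.396=7.031; a1=2.728 < 7.031 ≤ a1+a2=9.434 → R2 fires; D=7 X=11 C=9 E=1
Draw 6: a1=2.728, a2=3.353, a3=1.962, a0=8.043; τ=−ln(0.7615)/8.043=0.034 → t=0.997; u2·a0=0.9740·8.043=7.834; a1+a2=6.081 < 7.834 ≤ a1+…+a3=8.043 → R3 fires; D=7 X=11 C=8 E=3
Draw 7: a1=2.728, a2=10.059, a3=1.744, a0=14.531; τ=−ln(0.6198)/14.531=0.033 → t=1.030; u2·a0=0.4855·14.531=7.055; a1=2.728 < 7.055 ≤ a1+a2=12.787 → R2 fires; D=7 X=11 C=8 E=2
Draw 8: a1=2.728, a2=6.706, a3=1.744, a0=11.178; τ=−ln(0.9090)/11.178=0.009 → t=1.038; u2·a0=0.1878·11.178=2.099 ≤ a1=2.728 → R1 fires; D=8 X=12 C=8 E=2
Draw 9: a1=2.976, a2=7.664, a3=1.744, a0=12.384; τ=−ln(0.1818)/12.384=0.138 → t=1.176; u2·a0=0.8058·12.384=9.979; a1=2.976 < 9.979 ≤ a1+a2=10.640 → R2 fires; D=8 X=12 C=8 E=1
Draw 10: a1=2.976, a2=3.832, a3=1.744, a0=8.552; τ=−ln(0.5441)/8.552=0.071 → t=1.247 > T=1.21: stop.
Read off C at T=1.21: 8

C at T = 8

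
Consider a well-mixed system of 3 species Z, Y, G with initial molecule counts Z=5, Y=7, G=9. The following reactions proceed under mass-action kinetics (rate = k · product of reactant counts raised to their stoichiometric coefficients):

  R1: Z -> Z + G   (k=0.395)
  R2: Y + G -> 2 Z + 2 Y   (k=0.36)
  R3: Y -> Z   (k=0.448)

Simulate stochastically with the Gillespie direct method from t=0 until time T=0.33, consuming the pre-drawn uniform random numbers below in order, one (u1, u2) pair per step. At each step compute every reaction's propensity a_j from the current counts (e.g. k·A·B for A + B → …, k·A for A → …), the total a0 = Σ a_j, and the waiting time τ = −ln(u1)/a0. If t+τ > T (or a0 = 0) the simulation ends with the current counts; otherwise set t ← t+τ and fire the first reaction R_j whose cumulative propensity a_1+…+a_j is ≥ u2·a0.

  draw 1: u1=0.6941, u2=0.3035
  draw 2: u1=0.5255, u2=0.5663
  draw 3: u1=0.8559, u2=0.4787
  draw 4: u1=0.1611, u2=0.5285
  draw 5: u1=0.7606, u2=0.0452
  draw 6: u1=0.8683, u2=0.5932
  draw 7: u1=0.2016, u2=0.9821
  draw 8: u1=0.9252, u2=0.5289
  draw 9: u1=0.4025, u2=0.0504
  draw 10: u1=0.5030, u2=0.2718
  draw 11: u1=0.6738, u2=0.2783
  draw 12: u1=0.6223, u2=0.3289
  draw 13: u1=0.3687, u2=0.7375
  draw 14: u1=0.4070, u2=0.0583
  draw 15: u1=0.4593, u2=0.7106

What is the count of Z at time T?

Z at T = 26

t=0.000: Z=5 Y=7 G=9
Draw 1: a1=1.975, a2=22.680, a3=3.136, a0=27.791; τ=−ln(0.6941)/27.791=0.013 → t=0.013; u2·a0=0.3035·27.791=8.435; a1=1.975 < 8.435 ≤ a1+a2=24.655 → R2 fires; Z=7 Y=8 G=8
Draw 2: a1=2.765, a2=23.040, a3=3.584, a0=29.389; τ=−ln(0.5255)/29.389=0.022 → t=0.035; u2·a0=0.5663·29.389=16.643; a1=2.765 < 16.643 ≤ a1+a2=25.805 → R2 fires; Z=9 Y=9 G=7
Draw 3: a1=3.555, a2=22.680, a3=4.032, a0=30.267; τ=−ln(0.8559)/30.267=0.005 → t=0.040; u2·a0=0.4787·30.267=14.489; a1=3.555 < 14.489 ≤ a1+a2=26.235 → R2 fires; Z=11 Y=10 G=6
Draw 4: a1=4.345, a2=21.600, a3=4.480, a0=30.425; τ=−ln(0.1611)/30.425=0.060 → t=0.100; u2·a0=0.5285·30.425=16.080; a1=4.345 < 16.080 ≤ a1+a2=25.945 → R2 fires; Z=13 Y=11 G=5
Draw 5: a1=5.135, a2=19.800, a3=4.928, a0=29.863; τ=−ln(0.7606)/29.863=0.009 → t=0.109; u2·a0=0.0452·29.863=1.350 ≤ a1=5.135 → R1 fires; Z=13 Y=11 G=6
Draw 6: a1=5.135, a2=23.760, a3=4.928, a0=33.823; τ=−ln(0.8683)/33.823=0.004 → t=0.114; u2·a0=0.5932·33.823=20.064; a1=5.135 < 20.064 ≤ a1+a2=28.895 → R2 fires; Z=15 Y=12 G=5
Draw 7: a1=5.925, a2=21.600, a3=5.376, a0=32.901; τ=−ln(0.2016)/32.901=0.049 → t=0.162; u2·a0=0.9821·32.901=32.312; a1+a2=27.525 < 32.312 ≤ a1+…+a3=32.901 → R3 fires; Z=16 Y=11 G=5
Draw 8: a1=6.320, a2=19.800, a3=4.928, a0=31.048; τ=−ln(0.9252)/31.048=0.003 → t=0.165; u2·a0=0.5289·31.048=16.421; a1=6.320 < 16.421 ≤ a1+a2=26.120 → R2 fires; Z=18 Y=12 G=4
Draw 9: a1=7.110, a2=17.280, a3=5.376, a0=29.766; τ=−ln(0.4025)/29.766=0.031 → t=0.195; u2·a0=0.0504·29.766=1.500 ≤ a1=7.110 → R1 fires; Z=18 Y=12 G=5
Draw 10: a1=7.110, a2=21.600, a3=5.376, a0=34.086; τ=−ln(0.5030)/34.086=0.020 → t=0.215; u2·a0=0.2718·34.086=9.265; a1=7.110 < 9.265 ≤ a1+a2=28.710 → R2 fires; Z=20 Y=13 G=4
Draw 11: a1=7.900, a2=18.720, a3=5.824, a0=32.444; τ=−ln(0.6738)/32.444=0.012 → t=0.228; u2·a0=0.2783·32.444=9.029; a1=7.900 < 9.029 ≤ a1+a2=26.620 → R2 fires; Z=22 Y=14 G=3
Draw 12: a1=8.690, a2=15.120, a3=6.272, a0=30.082; τ=−ln(0.6223)/30.082=0.016 → t=0.243; u2·a0=0.3289·30.082=9.894; a1=8.690 < 9.894 ≤ a1+a2=23.810 → R2 fires; Z=24 Y=15 G=2
Draw 13: a1=9.480, a2=10.800, a3=6.720, a0=27.000; τ=−ln(0.3687)/27.000=0.037 → t=0.280; u2·a0=0.7375·27.000=19.913; a1=9.480 < 19.913 ≤ a1+a2=20.280 → R2 fires; Z=26 Y=16 G=1
Draw 14: a1=10.270, a2=5.760, a3=7.168, a0=23.198; τ=−ln(0.4070)/23.198=0.039 → t=0.319; u2·a0=0.0583·23.198=1.352 ≤ a1=10.270 → R1 fires; Z=26 Y=16 G=2
Draw 15: a1=10.270, a2=11.520, a3=7.168, a0=28.958; τ=−ln(0.4593)/28.958=0.027 → t=0.346 > T=0.33: stop.
Read off Z at T=0.33: 26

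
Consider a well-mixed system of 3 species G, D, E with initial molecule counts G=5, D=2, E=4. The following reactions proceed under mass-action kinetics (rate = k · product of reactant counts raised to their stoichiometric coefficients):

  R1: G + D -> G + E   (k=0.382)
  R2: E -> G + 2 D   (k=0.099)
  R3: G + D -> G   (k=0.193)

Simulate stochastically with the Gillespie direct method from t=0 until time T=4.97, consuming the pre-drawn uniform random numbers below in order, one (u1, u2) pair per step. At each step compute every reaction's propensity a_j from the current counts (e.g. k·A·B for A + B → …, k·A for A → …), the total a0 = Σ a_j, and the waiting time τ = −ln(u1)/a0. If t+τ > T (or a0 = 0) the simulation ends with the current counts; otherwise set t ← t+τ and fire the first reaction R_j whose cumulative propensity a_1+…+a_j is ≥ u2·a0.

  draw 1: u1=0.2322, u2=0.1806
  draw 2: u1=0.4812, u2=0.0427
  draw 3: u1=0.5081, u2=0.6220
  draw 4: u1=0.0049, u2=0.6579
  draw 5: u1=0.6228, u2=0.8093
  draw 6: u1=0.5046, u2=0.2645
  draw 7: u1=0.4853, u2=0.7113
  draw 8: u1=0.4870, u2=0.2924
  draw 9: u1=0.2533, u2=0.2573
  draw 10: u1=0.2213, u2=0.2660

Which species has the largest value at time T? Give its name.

t=0.000: G=5 D=2 E=4
Draw 1: a1=3.820, a2=0.396, a3=1.930, a0=6.146; τ=−ln(0.2322)/6.146=0.238 → t=0.238; u2·a0=0.1806·6.146=1.110 ≤ a1=3.820 → R1 fires; G=5 D=1 E=5
Draw 2: a1=1.910, a2=0.495, a3=0.965, a0=3.370; τ=−ln(0.4812)/3.370=0.217 → t=0.455; u2·a0=0.0427·3.370=0.144 ≤ a1=1.910 → R1 fires; G=5 D=0 E=6
Draw 3: a1=0.000, a2=0.594, a3=0.000, a0=0.594; τ=−ln(0.5081)/0.594=1.140 → t=1.594; u2·a0=0.6220·0.594=0.369; a1=0.000 < 0.369 ≤ a1+a2=0.594 → R2 fires; G=6 D=2 E=5
Draw 4: a1=4.584, a2=0.495, a3=2.316, a0=7.395; τ=−ln(0.0049)/7.395=0.719 → t=2.314; u2·a0=0.6579·7.395=4.865; a1=4.584 < 4.865 ≤ a1+a2=5.079 → R2 fires; G=7 D=4 E=4
Draw 5: a1=10.696, a2=0.396, a3=5.404, a0=16.496; τ=−ln(0.6228)/16.496=0.029 → t=2.342; u2·a0=0.8093·16.496=13.350; a1+a2=11.092 < 13.350 ≤ a1+…+a3=16.496 → R3 fires; G=7 D=3 E=4
Draw 6: a1=8.022, a2=0.396, a3=4.053, a0=12.471; τ=−ln(0.5046)/12.471=0.055 → t=2.397; u2·a0=0.2645·12.471=3.299 ≤ a1=8.022 → R1 fires; G=7 D=2 E=5
Draw 7: a1=5.348, a2=0.495, a3=2.702, a0=8.545; τ=−ln(0.4853)/8.545=0.085 → t=2.482; u2·a0=0.7113·8.545=6.078; a1+a2=5.843 < 6.078 ≤ a1+…+a3=8.545 → R3 fires; G=7 D=1 E=5
Draw 8: a1=2.674, a2=0.495, a3=1.351, a0=4.520; τ=−ln(0.4870)/4.520=0.159 → t=2.641; u2·a0=0.2924·4.520=1.322 ≤ a1=2.674 → R1 fires; G=7 D=0 E=6
Draw 9: a1=0.000, a2=0.594, a3=0.000, a0=0.594; τ=−ln(0.2533)/0.594=2.312 → t=4.953; u2·a0=0.2573·0.594=0.153; a1=0.000 < 0.153 ≤ a1+a2=0.594 → R2 fires; G=8 D=2 E=5
Draw 10: a1=6.112, a2=0.495, a3=3.088, a0=9.695; τ=−ln(0.2213)/9.695=0.156 → t=5.108 > T=4.97: stop.
At T=4.97: G=8 D=2 E=5; the largest is G.

Dominant species at T: G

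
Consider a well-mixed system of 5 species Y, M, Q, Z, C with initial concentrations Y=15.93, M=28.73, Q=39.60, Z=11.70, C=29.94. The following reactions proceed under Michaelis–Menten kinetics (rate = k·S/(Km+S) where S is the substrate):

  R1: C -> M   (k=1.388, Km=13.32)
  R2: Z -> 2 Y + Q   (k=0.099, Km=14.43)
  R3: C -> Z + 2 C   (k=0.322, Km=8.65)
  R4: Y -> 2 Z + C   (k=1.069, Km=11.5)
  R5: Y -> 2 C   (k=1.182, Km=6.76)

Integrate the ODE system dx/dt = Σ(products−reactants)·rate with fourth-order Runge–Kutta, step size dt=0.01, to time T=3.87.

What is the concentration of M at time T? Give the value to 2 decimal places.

M at T = 32.55

RK4 with dt=0.01: 387 steps to T=3.87. Trajectory (selected grid times):
t=0.00: Y=15.93 M=28.73 Q=39.60 Z=11.70 C=29.94
t=0.43: Y=15.35 M=29.14 Q=39.62 Z=12.32 C=30.61
t=0.86: Y=14.78 M=29.56 Q=39.64 Z=12.93 C=31.26
t=1.29: Y=14.22 M=29.98 Q=39.66 Z=13.53 C=31.90
t=1.72: Y=13.66 M=30.40 Q=39.68 Z=14.12 C=32.52
t=2.15: Y=13.12 M=30.83 Q=39.70 Z=14.70 C=33.13
t=2.58: Y=12.59 M=31.26 Q=39.72 Z=15.28 C=33.72
t=3.01: Y=12.07 M=31.68 Q=39.75 Z=15.84 C=34.30
t=3.44: Y=11.55 M=32.11 Q=39.77 Z=16.40 C=34.86
t=3.87: Y=11.05 M=32.55 Q=39.79 Z=16.94 C=35.40
Read off M at T=3.87: 32.55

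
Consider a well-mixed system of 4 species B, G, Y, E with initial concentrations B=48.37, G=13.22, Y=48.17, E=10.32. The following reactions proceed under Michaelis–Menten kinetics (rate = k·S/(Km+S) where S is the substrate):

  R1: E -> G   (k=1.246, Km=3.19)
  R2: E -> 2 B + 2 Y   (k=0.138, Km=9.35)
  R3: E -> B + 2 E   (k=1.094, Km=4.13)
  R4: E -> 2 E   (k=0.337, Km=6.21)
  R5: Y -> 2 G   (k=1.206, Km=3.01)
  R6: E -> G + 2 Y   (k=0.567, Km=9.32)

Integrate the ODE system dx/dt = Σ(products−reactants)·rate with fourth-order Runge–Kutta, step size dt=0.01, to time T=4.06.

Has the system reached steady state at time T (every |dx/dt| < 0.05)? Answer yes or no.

Steady state at T: no

RK4 with dt=0.01: 406 steps to T=4.06. Trajectory (selected grid times):
t=0.00: B=48.37 G=13.22 Y=48.17 E=10.32
t=0.45: B=48.79 G=14.80 Y=47.99 E=10.17
t=0.90: B=49.20 G=16.38 Y=47.81 E=10.02
t=1.35: B=49.61 G=17.96 Y=47.63 E=9.88
t=1.80: B=50.02 G=19.53 Y=47.44 E=9.73
t=2.26: B=50.44 G=21.14 Y=47.25 E=9.58
t=2.71: B=50.84 G=22.71 Y=47.06 E=9.44
t=3.16: B=51.25 G=24.28 Y=46.87 E=9.29
t=3.61: B=51.65 G=25.84 Y=46.67 E=9.15
t=4.06: B=52.05 G=27.40 Y=46.48 E=9.01
Rates at T: R1=0.9201, R2=0.0677, R3=0.7500, R4=0.1995, R5=1.1326, R6=0.2786
dx/dt at T (Σ net stoichiometry × rate): B=+0.8854, G=+3.4640, Y=-0.4400, E=-0.3169
Largest |dx/dt| is |+3.4640| (G) ≥ 0.05 → not steady.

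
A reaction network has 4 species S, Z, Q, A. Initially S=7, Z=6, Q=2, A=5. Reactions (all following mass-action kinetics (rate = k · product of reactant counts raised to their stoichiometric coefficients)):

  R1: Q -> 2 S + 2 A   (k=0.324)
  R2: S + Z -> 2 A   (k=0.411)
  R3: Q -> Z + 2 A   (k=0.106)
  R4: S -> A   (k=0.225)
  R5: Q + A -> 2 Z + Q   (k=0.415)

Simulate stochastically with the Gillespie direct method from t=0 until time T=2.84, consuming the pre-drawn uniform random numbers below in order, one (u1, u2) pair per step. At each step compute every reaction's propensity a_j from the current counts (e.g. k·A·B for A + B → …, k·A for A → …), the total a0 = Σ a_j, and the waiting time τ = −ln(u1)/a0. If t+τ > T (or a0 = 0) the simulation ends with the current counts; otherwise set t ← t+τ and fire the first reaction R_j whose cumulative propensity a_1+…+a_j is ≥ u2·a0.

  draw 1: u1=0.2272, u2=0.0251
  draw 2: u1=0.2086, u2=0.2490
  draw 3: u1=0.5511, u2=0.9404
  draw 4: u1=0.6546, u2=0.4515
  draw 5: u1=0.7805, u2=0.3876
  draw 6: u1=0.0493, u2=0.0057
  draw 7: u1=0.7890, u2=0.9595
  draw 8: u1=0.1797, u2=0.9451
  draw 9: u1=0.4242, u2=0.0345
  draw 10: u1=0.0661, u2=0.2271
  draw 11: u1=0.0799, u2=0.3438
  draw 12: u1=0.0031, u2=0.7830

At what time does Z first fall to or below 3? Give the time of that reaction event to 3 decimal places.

t=0.000: S=7 Z=6 Q=2 A=5
Draw 1: a1=0.648, a2=17.262, a3=0.212, a4=1.575, a5=4.150, a0=23.847; τ=−ln(0.2272)/23.847=0.062 → t=0.062; u2·a0=0.0251·23.847=0.599 ≤ a1=0.648 → R1 fires; S=9 Z=6 Q=1 A=7
Draw 2: a1=0.324, a2=22.194, a3=0.106, a4=2.025, a5=2.905, a0=27.554; τ=−ln(0.2086)/27.554=0.057 → t=0.119; u2·a0=0.2490·27.554=6.861; a1=0.324 < 6.861 ≤ a1+a2=22.518 → R2 fires; S=8 Z=5 Q=1 A=9
Draw 3: a1=0.324, a2=16.440, a3=0.106, a4=1.800, a5=3.735, a0=22.405; τ=−ln(0.5511)/22.405=0.027 → t=0.146; u2·a0=0.9404·22.405=21.070; a1+…+a4=18.670 < 21.070 ≤ a1+…+a5=22.405 → R5 fires; S=8 Z=7 Q=1 A=8
Draw 4: a1=0.324, a2=23.016, a3=0.106, a4=1.800, a5=3.320, a0=28.566; τ=−ln(0.6546)/28.566=0.015 → t=0.160; u2·a0=0.4515·28.566=12.898; a1=0.324 < 12.898 ≤ a1+a2=23.340 → R2 fires; S=7 Z=6 Q=1 A=10
Draw 5: a1=0.324, a2=17.262, a3=0.106, a4=1.575, a5=4.150, a0=23.417; τ=−ln(0.7805)/23.417=0.011 → t=0.171; u2·a0=0.3876·23.417=9.076; a1=0.324 < 9.076 ≤ a1+a2=17.586 → R2 fires; S=6 Z=5 Q=1 A=12
Draw 6: a1=0.324, a2=12.330, a3=0.106, a4=1.350, a5=4.980, a0=19.090; τ=−ln(0.0493)/19.090=0.158 → t=0.329; u2·a0=0.0057·19.090=0.109 ≤ a1=0.324 → R1 fires; S=8 Z=5 Q=0 A=14
Draw 7: a1=0.000, a2=16.440, a3=0.000, a4=1.800, a5=0.000, a0=18.240; τ=−ln(0.7890)/18.240=0.013 → t=0.342; u2·a0=0.9595·18.240=17.501; a1+…+a3=16.440 < 17.501 ≤ a1+…+a4=18.240 → R4 fires; S=7 Z=5 Q=0 A=15
Draw 8: a1=0.000, a2=14.385, a3=0.000, a4=1.575, a5=0.000, a0=15.960; τ=−ln(0.1797)/15.960=0.108 → t=0.449; u2·a0=0.9451·15.960=15.084; a1+…+a3=14.385 < 15.084 ≤ a1+…+a4=15.960 → R4 fires; S=6 Z=5 Q=0 A=16
Draw 9: a1=0.000, a2=12.330, a3=0.000, a4=1.350, a5=0.000, a0=13.680; τ=−ln(0.4242)/13.680=0.063 → t=0.512; u2·a0=0.0345·13.680=0.472; a1=0.000 < 0.472 ≤ a1+a2=12.330 → R2 fires; S=5 Z=4 Q=0 A=18
Draw 10: a1=0.000, a2=8.220, a3=0.000, a4=1.125, a5=0.000, a0=9.345; τ=−ln(0.0661)/9.345=0.291 → t=0.803; u2·a0=0.2271·9.345=2.122; a1=0.000 < 2.122 ≤ a1+a2=8.220 → R2 fires; S=4 Z=3 Q=0 A=20
Draw 11: a1=0.000, a2=4.932, a3=0.000, a4=0.900, a5=0.000, a0=5.832; τ=−ln(0.0799)/5.832=0.433 → t=1.236; u2·a0=0.3438·5.832=2.005; a1=0.000 < 2.005 ≤ a1+a2=4.932 → R2 fires; S=3 Z=2 Q=0 A=22
Draw 12: a1=0.000, a2=2.466, a3=0.000, a4=0.675, a5=0.000, a0=3.141; τ=−ln(0.0031)/3.141=1.839 → t=3.075 > T=2.84: stop.
Z first becomes ≤ 3 when it reaches 3 at the event at t=0.803.

Threshold first reached at t = 0.803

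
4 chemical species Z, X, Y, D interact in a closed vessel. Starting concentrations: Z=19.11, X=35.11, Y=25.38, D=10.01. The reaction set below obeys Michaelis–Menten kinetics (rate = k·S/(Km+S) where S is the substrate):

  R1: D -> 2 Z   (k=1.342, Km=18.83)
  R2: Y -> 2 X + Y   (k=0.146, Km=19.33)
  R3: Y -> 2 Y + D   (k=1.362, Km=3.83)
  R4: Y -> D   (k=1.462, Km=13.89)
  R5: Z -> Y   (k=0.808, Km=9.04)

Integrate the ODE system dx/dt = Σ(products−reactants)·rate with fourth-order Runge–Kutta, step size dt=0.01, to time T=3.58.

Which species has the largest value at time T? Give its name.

Dominant species at T: X

RK4 with dt=0.01: 358 steps to T=3.58. Trajectory (selected grid times):
t=0.00: Z=19.11 X=35.11 Y=25.38 D=10.01
t=0.40: Z=19.27 X=35.18 Y=25.69 D=10.67
t=0.80: Z=19.45 X=35.24 Y=26.01 D=11.33
t=1.19: Z=19.63 X=35.31 Y=26.32 D=11.96
t=1.59: Z=19.83 X=35.38 Y=26.63 D=12.61
t=1.99: Z=20.05 X=35.44 Y=26.94 D=13.26
t=2.39: Z=20.27 X=35.51 Y=27.26 D=13.89
t=2.78: Z=20.51 X=35.58 Y=27.56 D=14.51
t=3.18: Z=20.75 X=35.65 Y=27.88 D=15.15
t=3.58: Z=21.01 X=35.72 Y=28.19 D=15.77
At T=3.58: Z=21.01 X=35.72 Y=28.19 D=15.77; the largest is X.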